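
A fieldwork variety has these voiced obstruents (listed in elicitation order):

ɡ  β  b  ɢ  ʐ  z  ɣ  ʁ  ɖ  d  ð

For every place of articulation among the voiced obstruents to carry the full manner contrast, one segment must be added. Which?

/d̪/

Stop: /b/ (bilabial), /d/ (alveolar), /ɖ/ (retroflex), /ɡ/ (velar), /ɢ/ (uvular).
Fricative: /β/ (bilabial), /ð/ (dental), /z/ (alveolar), /ʐ/ (retroflex), /ɣ/ (velar), /ʁ/ (uvular).
The dental row has no stop member, so the gap is the dental stop /d̪/.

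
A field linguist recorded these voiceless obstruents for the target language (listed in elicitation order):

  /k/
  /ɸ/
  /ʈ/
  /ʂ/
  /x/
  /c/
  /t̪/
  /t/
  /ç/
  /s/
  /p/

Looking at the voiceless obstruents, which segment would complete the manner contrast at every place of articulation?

/θ/

Stop: /p/ (bilabial), /t̪/ (dental), /t/ (alveolar), /ʈ/ (retroflex), /c/ (palatal), /k/ (velar).
Fricative: /ɸ/ (bilabial), /s/ (alveolar), /ʂ/ (retroflex), /ç/ (palatal), /x/ (velar).
The dental row has no fricative member, so the gap is the dental fricative /θ/.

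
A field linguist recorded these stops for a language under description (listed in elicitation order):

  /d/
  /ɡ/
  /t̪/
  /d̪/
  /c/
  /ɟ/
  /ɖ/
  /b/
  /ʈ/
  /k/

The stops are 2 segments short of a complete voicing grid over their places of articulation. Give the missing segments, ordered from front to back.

/p/, /t/

Voiceless: /t̪/ (dental), /ʈ/ (retroflex), /c/ (palatal), /k/ (velar).
Voiced: /b/ (bilabial), /d̪/ (dental), /d/ (alveolar), /ɖ/ (retroflex), /ɟ/ (palatal), /ɡ/ (velar).
Gaps, from front to back: bilabial lacks voiceless (/p/); alveolar lacks voiceless (/t/).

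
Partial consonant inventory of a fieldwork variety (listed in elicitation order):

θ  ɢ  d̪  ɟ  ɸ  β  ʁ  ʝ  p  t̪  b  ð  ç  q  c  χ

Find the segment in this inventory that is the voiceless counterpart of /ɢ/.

/ɢ/ is a voiced uvular stop.
The voiceless counterpart is a voiceless uvular stop — in this inventory, /q/.

/q/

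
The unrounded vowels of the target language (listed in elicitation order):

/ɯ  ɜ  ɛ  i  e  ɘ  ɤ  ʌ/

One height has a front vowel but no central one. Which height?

high

height            front     central   back    
high              i         —         ɯ       
high-mid          e         ɘ         ɤ       
low-mid           ɛ         ɜ         ʌ       
Every height has a central member except high, where /ɨ/ would be expected.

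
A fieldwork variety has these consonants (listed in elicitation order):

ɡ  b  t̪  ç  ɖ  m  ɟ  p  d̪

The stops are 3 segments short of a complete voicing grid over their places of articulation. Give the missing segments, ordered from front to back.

/ʈ/, /c/, /k/

Voiceless: /p/ (bilabial), /t̪/ (dental).
Voiced: /b/ (bilabial), /d̪/ (dental), /ɖ/ (retroflex), /ɟ/ (palatal), /ɡ/ (velar).
Gaps, from front to back: retroflex lacks voiceless (/ʈ/); palatal lacks voiceless (/c/); velar lacks voiceless (/k/).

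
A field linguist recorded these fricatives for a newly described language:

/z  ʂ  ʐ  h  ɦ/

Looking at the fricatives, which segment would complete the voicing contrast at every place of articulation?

/s/

place of articulation  voiceless  voiced  
alveolar          —         z       
retroflex         ʂ         ʐ       
glottal           h         ɦ       
The alveolar row has no voiceless member, so the gap is the voiceless alveolar fricative /s/.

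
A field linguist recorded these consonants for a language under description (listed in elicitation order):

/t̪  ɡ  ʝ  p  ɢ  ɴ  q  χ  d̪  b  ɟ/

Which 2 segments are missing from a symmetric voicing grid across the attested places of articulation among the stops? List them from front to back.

/c/, /k/

place of articulation  voiceless  voiced  
bilabial          p         b       
dental            t̪        d̪      
palatal           —         ɟ       
velar             —         ɡ       
uvular            q         ɢ       
Gaps, from front to back: palatal lacks voiceless (/c/); velar lacks voiceless (/k/).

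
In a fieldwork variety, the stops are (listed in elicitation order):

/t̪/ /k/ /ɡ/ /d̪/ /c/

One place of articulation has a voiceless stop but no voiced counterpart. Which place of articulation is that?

place of articulation  voiceless  voiced  
dental            t̪        d̪      
palatal           c         —       
velar             k         ɡ       
Every place of articulation has a voiced member except palatal, where /ɟ/ would be expected.

palatal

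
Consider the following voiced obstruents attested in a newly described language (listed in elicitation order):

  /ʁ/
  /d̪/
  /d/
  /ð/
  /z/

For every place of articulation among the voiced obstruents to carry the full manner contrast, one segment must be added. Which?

/ɢ/

Stop: /d̪/ (dental), /d/ (alveolar).
Fricative: /ð/ (dental), /z/ (alveolar), /ʁ/ (uvular).
The uvular row has no stop member, so the gap is the uvular stop /ɢ/.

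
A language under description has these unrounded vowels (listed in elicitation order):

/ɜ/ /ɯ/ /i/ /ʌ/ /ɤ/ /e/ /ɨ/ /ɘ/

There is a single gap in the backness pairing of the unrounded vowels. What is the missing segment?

/ɛ/

high: front /i/, central /ɨ/, back /ɯ/.
high-mid: front /e/, central /ɘ/, back /ɤ/.
low-mid: front —, central /ɜ/, back /ʌ/.
The low-mid row has no front member, so the gap is the low-mid front unrounded vowel /ɛ/.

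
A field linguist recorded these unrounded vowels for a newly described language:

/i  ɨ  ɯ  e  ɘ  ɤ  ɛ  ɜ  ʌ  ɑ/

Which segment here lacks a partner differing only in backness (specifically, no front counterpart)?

/ɑ/

High: /i/ ~ /ɨ/ ~ /ɯ/
High-mid: /e/ ~ /ɘ/ ~ /ɤ/
Low-mid: /ɛ/ ~ /ɜ/ ~ /ʌ/
Low: only /ɑ/ (back); no front partner.
So /ɑ/ is the unpaired segment.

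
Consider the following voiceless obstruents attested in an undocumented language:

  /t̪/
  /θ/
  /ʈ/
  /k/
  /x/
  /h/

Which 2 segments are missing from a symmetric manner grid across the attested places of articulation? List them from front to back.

dental: stop /t̪/, fricative /θ/.
retroflex: stop /ʈ/, fricative —.
velar: stop /k/, fricative /x/.
glottal: stop —, fricative /h/.
Gaps, from front to back: retroflex lacks fricative (/ʂ/); glottal lacks stop (/ʔ/).

/ʂ/, /ʔ/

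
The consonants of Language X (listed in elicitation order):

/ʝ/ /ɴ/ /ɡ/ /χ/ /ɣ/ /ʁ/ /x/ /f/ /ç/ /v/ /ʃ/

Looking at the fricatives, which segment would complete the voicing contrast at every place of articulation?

Voiceless: /f/ (labiodental), /ʃ/ (postalveolar), /ç/ (palatal), /x/ (velar), /χ/ (uvular).
Voiced: /v/ (labiodental), /ʝ/ (palatal), /ɣ/ (velar), /ʁ/ (uvular).
The postalveolar row has no voiced member, so the gap is the voiced postalveolar fricative /ʒ/.

/ʒ/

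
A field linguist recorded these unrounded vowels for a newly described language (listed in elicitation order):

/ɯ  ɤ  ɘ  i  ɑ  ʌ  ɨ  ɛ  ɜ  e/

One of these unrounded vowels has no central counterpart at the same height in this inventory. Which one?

High: /i/ ~ /ɨ/ ~ /ɯ/
High-mid: /e/ ~ /ɘ/ ~ /ɤ/
Low-mid: /ɛ/ ~ /ɜ/ ~ /ʌ/
Low: only /ɑ/ (back); no central partner.
So /ɑ/ is the unpaired segment.

/ɑ/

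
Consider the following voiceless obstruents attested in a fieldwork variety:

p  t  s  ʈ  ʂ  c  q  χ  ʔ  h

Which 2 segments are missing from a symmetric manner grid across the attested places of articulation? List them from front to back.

place of articulation  stop      fricative
bilabial          p         —       
alveolar          t         s       
retroflex         ʈ         ʂ       
palatal           c         —       
uvular            q         χ       
glottal           ʔ         h       
Gaps, from front to back: bilabial lacks fricative (/ɸ/); palatal lacks fricative (/ç/).

/ɸ/, /ç/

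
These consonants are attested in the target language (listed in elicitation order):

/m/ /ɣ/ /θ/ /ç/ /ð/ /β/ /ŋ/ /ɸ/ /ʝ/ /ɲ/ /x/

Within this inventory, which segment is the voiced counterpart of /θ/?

/ð/

/θ/ is a voiceless dental fricative.
The voiced counterpart is a voiced dental fricative — in this inventory, /ð/.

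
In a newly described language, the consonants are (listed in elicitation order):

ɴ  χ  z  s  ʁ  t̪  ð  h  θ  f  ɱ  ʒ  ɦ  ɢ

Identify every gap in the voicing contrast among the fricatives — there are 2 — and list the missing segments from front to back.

/v/, /ʃ/

labiodental: voiceless /f/, voiced —.
dental: voiceless /θ/, voiced /ð/.
alveolar: voiceless /s/, voiced /z/.
postalveolar: voiceless —, voiced /ʒ/.
uvular: voiceless /χ/, voiced /ʁ/.
glottal: voiceless /h/, voiced /ɦ/.
Gaps, from front to back: labiodental lacks voiced (/v/); postalveolar lacks voiceless (/ʃ/).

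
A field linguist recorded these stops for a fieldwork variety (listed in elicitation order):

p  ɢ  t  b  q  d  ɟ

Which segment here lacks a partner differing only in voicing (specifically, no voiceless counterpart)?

Bilabial: /p/ ~ /b/
Alveolar: /t/ ~ /d/
Uvular: /q/ ~ /ɢ/
Palatal: only /ɟ/ (voiced); no voiceless partner.
So /ɟ/ is the unpaired segment.

/ɟ/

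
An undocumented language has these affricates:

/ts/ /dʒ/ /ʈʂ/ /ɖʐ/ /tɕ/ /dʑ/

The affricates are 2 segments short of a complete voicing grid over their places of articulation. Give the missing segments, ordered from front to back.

alveolar: voiceless /ts/, voiced —.
postalveolar: voiceless —, voiced /dʒ/.
retroflex: voiceless /ʈʂ/, voiced /ɖʐ/.
alveolo-palatal: voiceless /tɕ/, voiced /dʑ/.
Gaps, from front to back: alveolar lacks voiced (/dz/); postalveolar lacks voiceless (/tʃ/).

/dz/, /tʃ/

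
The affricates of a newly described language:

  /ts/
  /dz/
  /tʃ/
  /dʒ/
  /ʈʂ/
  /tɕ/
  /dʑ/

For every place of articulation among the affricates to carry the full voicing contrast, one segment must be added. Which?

Voiceless: /ts/ (alveolar), /tʃ/ (postalveolar), /ʈʂ/ (retroflex), /tɕ/ (alveolo-palatal).
Voiced: /dz/ (alveolar), /dʒ/ (postalveolar), /dʑ/ (alveolo-palatal).
The retroflex row has no voiced member, so the gap is the voiced retroflex affricate /ɖʐ/.

/ɖʐ/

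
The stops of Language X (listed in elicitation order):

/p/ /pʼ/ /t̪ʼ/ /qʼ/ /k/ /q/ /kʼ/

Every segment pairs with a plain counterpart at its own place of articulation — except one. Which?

/t̪ʼ/

Bilabial: /p/ ~ /pʼ/
Velar: /k/ ~ /kʼ/
Uvular: /q/ ~ /qʼ/
Dental: only /t̪ʼ/ (ejective); no plain partner.
So /t̪ʼ/ is the unpaired segment.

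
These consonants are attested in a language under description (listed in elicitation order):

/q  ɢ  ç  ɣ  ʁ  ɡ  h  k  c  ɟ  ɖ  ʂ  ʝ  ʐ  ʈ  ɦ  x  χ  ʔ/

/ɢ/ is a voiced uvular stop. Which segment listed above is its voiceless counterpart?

The voiceless counterpart is a voiceless uvular stop — in this inventory, /q/.

/q/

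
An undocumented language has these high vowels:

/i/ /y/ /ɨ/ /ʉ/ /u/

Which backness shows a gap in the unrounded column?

back

front: unrounded /i/, rounded /y/.
central: unrounded /ɨ/, rounded /ʉ/.
back: unrounded —, rounded /u/.
Every backness has an unrounded member except back, where /ɯ/ would be expected.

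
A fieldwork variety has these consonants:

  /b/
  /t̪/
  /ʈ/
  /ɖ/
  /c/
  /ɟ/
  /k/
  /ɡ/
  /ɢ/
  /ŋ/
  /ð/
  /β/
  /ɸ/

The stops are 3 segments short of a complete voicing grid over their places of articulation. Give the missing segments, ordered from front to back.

Voiceless: /t̪/ (dental), /ʈ/ (retroflex), /c/ (palatal), /k/ (velar).
Voiced: /b/ (bilabial), /ɖ/ (retroflex), /ɟ/ (palatal), /ɡ/ (velar), /ɢ/ (uvular).
Gaps, from front to back: bilabial lacks voiceless (/p/); dental lacks voiced (/d̪/); uvular lacks voiceless (/q/).

/p/, /d̪/, /q/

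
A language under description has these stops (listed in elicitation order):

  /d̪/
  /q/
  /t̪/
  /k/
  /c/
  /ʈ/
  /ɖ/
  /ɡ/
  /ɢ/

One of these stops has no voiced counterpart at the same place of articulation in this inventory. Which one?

Dental: /t̪/ ~ /d̪/
Retroflex: /ʈ/ ~ /ɖ/
Velar: /k/ ~ /ɡ/
Uvular: /q/ ~ /ɢ/
Palatal: only /c/ (voiceless); no voiced partner.
So /c/ is the unpaired segment.

/c/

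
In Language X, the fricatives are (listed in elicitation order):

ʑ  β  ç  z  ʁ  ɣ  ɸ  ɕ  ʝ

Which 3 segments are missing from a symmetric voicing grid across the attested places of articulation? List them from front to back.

/s/, /x/, /χ/

Voiceless: /ɸ/ (bilabial), /ɕ/ (alveolo-palatal), /ç/ (palatal).
Voiced: /β/ (bilabial), /z/ (alveolar), /ʑ/ (alveolo-palatal), /ʝ/ (palatal), /ɣ/ (velar), /ʁ/ (uvular).
Gaps, from front to back: alveolar lacks voiceless (/s/); velar lacks voiceless (/x/); uvular lacks voiceless (/χ/).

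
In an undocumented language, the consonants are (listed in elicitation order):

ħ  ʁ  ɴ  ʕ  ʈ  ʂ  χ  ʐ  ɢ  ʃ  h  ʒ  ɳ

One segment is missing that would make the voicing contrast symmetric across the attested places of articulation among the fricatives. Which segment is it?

postalveolar: voiceless /ʃ/, voiced /ʒ/.
retroflex: voiceless /ʂ/, voiced /ʐ/.
uvular: voiceless /χ/, voiced /ʁ/.
pharyngeal: voiceless /ħ/, voiced /ʕ/.
glottal: voiceless /h/, voiced —.
The glottal row has no voiced member, so the gap is the voiced glottal fricative /ɦ/.

/ɦ/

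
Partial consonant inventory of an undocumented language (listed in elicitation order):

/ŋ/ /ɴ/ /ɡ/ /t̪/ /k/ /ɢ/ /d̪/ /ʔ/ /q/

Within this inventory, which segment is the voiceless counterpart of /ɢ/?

/q/

/ɢ/ is a voiced uvular stop.
The voiceless counterpart is a voiceless uvular stop — in this inventory, /q/.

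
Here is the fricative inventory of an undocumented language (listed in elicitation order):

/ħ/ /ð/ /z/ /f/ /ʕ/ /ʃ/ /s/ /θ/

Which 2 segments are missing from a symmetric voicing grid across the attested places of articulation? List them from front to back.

/v/, /ʒ/

Voiceless: /f/ (labiodental), /θ/ (dental), /s/ (alveolar), /ʃ/ (postalveolar), /ħ/ (pharyngeal).
Voiced: /ð/ (dental), /z/ (alveolar), /ʕ/ (pharyngeal).
Gaps, from front to back: labiodental lacks voiced (/v/); postalveolar lacks voiced (/ʒ/).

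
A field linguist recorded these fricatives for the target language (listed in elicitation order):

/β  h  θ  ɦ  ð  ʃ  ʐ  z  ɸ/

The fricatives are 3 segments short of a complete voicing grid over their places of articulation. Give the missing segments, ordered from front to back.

Voiceless: /ɸ/ (bilabial), /θ/ (dental), /ʃ/ (postalveolar), /h/ (glottal).
Voiced: /β/ (bilabial), /ð/ (dental), /z/ (alveolar), /ʐ/ (retroflex), /ɦ/ (glottal).
Gaps, from front to back: alveolar lacks voiceless (/s/); postalveolar lacks voiced (/ʒ/); retroflex lacks voiceless (/ʂ/).

/s/, /ʒ/, /ʂ/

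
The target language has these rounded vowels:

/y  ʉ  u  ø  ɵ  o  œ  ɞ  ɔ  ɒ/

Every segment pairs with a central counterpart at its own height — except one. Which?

/ɒ/

High: /y/ ~ /ʉ/ ~ /u/
High-mid: /ø/ ~ /ɵ/ ~ /o/
Low-mid: /œ/ ~ /ɞ/ ~ /ɔ/
Low: only /ɒ/ (back); no central partner.
So /ɒ/ is the unpaired segment.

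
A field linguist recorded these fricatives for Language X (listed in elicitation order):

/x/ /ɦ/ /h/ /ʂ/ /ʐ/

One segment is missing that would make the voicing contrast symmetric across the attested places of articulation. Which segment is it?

/ɣ/

retroflex: voiceless /ʂ/, voiced /ʐ/.
velar: voiceless /x/, voiced —.
glottal: voiceless /h/, voiced /ɦ/.
The velar row has no voiced member, so the gap is the voiced velar fricative /ɣ/.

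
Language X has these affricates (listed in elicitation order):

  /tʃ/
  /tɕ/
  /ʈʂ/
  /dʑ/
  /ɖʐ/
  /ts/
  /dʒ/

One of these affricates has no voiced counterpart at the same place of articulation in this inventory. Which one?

Postalveolar: /tʃ/ ~ /dʒ/
Retroflex: /ʈʂ/ ~ /ɖʐ/
Alveolo-palatal: /tɕ/ ~ /dʑ/
Alveolar: only /ts/ (voiceless); no voiced partner.
So /ts/ is the unpaired segment.

/ts/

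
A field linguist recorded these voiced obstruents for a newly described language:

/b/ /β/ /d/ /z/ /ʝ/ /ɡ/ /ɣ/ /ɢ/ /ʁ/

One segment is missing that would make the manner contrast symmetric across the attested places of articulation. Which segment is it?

/ɟ/

bilabial: stop /b/, fricative /β/.
alveolar: stop /d/, fricative /z/.
palatal: stop —, fricative /ʝ/.
velar: stop /ɡ/, fricative /ɣ/.
uvular: stop /ɢ/, fricative /ʁ/.
The palatal row has no stop member, so the gap is the palatal stop /ɟ/.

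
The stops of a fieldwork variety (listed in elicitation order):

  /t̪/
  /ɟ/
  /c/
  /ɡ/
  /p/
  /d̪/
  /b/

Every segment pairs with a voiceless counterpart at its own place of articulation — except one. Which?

Bilabial: /p/ ~ /b/
Dental: /t̪/ ~ /d̪/
Palatal: /c/ ~ /ɟ/
Velar: only /ɡ/ (voiced); no voiceless partner.
So /ɡ/ is the unpaired segment.

/ɡ/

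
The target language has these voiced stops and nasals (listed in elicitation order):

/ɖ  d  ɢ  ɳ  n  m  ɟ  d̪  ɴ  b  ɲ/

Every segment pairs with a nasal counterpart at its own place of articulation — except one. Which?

/d̪/

Bilabial: /b/ ~ /m/
Alveolar: /d/ ~ /n/
Retroflex: /ɖ/ ~ /ɳ/
Palatal: /ɟ/ ~ /ɲ/
Uvular: /ɢ/ ~ /ɴ/
Dental: only /d̪/ (oral stop); no nasal partner.
So /d̪/ is the unpaired segment.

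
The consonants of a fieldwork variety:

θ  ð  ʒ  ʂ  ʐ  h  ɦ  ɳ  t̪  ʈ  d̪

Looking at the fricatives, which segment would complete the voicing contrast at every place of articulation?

Voiceless: /θ/ (dental), /ʂ/ (retroflex), /h/ (glottal).
Voiced: /ð/ (dental), /ʒ/ (postalveolar), /ʐ/ (retroflex), /ɦ/ (glottal).
The postalveolar row has no voiceless member, so the gap is the voiceless postalveolar fricative /ʃ/.

/ʃ/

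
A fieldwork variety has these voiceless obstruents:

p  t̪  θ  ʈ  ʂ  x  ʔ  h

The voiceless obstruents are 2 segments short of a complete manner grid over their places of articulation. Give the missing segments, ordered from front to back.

/ɸ/, /k/

bilabial: stop /p/, fricative —.
dental: stop /t̪/, fricative /θ/.
retroflex: stop /ʈ/, fricative /ʂ/.
velar: stop —, fricative /x/.
glottal: stop /ʔ/, fricative /h/.
Gaps, from front to back: bilabial lacks fricative (/ɸ/); velar lacks stop (/k/).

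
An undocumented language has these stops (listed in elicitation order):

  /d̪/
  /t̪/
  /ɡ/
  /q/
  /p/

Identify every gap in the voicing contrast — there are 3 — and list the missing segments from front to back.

Voiceless: /p/ (bilabial), /t̪/ (dental), /q/ (uvular).
Voiced: /d̪/ (dental), /ɡ/ (velar).
Gaps, from front to back: bilabial lacks voiced (/b/); velar lacks voiceless (/k/); uvular lacks voiced (/ɢ/).

/b/, /k/, /ɢ/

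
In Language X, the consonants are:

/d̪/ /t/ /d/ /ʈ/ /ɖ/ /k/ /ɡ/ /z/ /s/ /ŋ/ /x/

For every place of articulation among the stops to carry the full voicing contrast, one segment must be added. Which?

/t̪/

place of articulation  voiceless  voiced  
dental            —         d̪      
alveolar          t         d       
retroflex         ʈ         ɖ       
velar             k         ɡ       
The dental row has no voiceless member, so the gap is the voiceless dental stop /t̪/.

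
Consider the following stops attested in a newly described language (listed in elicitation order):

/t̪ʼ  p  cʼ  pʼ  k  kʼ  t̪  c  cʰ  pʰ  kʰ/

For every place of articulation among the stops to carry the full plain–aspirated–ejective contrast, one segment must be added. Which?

/t̪ʰ/

Plain: /p/ (bilabial), /t̪/ (dental), /c/ (palatal), /k/ (velar).
Aspirated: /pʰ/ (bilabial), /cʰ/ (palatal), /kʰ/ (velar).
Ejective: /pʼ/ (bilabial), /t̪ʼ/ (dental), /cʼ/ (palatal), /kʼ/ (velar).
The dental row has no aspirated member, so the gap is the aspirated dental stop /t̪ʰ/.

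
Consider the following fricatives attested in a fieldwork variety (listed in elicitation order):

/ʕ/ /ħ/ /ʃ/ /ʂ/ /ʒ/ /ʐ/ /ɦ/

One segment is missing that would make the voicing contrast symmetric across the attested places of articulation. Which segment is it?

/h/

postalveolar: voiceless /ʃ/, voiced /ʒ/.
retroflex: voiceless /ʂ/, voiced /ʐ/.
pharyngeal: voiceless /ħ/, voiced /ʕ/.
glottal: voiceless —, voiced /ɦ/.
The glottal row has no voiceless member, so the gap is the voiceless glottal fricative /h/.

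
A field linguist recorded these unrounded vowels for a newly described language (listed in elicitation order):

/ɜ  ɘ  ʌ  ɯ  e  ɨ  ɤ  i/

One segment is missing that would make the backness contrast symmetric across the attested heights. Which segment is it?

Front: /i/ (high), /e/ (high-mid).
Central: /ɨ/ (high), /ɘ/ (high-mid), /ɜ/ (low-mid).
Back: /ɯ/ (high), /ɤ/ (high-mid), /ʌ/ (low-mid).
The low-mid row has no front member, so the gap is the low-mid front unrounded vowel /ɛ/.

/ɛ/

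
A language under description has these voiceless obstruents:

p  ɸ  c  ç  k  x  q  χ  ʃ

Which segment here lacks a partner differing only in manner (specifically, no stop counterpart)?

Bilabial: /p/ ~ /ɸ/
Palatal: /c/ ~ /ç/
Velar: /k/ ~ /x/
Uvular: /q/ ~ /χ/
Postalveolar: only /ʃ/ (fricative); no stop partner.
So /ʃ/ is the unpaired segment.

/ʃ/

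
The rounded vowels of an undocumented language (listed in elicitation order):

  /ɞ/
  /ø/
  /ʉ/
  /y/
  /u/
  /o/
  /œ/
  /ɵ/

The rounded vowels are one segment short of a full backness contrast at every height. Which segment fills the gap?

Front: /y/ (high), /ø/ (high-mid), /œ/ (low-mid).
Central: /ʉ/ (high), /ɵ/ (high-mid), /ɞ/ (low-mid).
Back: /u/ (high), /o/ (high-mid).
The low-mid row has no back member, so the gap is the low-mid back rounded vowel /ɔ/.

/ɔ/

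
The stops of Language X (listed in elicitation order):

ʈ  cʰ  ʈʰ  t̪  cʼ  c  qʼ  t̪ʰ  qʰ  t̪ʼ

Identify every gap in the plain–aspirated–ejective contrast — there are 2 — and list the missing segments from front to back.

dental: plain /t̪/, aspirated /t̪ʰ/, ejective /t̪ʼ/.
retroflex: plain /ʈ/, aspirated /ʈʰ/, ejective —.
palatal: plain /c/, aspirated /cʰ/, ejective /cʼ/.
uvular: plain —, aspirated /qʰ/, ejective /qʼ/.
Gaps, from front to back: retroflex lacks ejective (/ʈʼ/); uvular lacks plain (/q/).

/ʈʼ/, /q/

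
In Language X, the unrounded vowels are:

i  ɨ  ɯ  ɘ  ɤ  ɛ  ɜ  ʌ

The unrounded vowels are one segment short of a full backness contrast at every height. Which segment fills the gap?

/e/

height            front     central   back    
high              i         ɨ         ɯ       
high-mid          —         ɘ         ɤ       
low-mid           ɛ         ɜ         ʌ       
The high-mid row has no front member, so the gap is the high-mid front unrounded vowel /e/.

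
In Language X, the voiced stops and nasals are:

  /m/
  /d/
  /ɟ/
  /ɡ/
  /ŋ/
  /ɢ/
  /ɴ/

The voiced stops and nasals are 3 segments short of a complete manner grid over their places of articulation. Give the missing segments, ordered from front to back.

/b/, /n/, /ɲ/

Oral stop: /d/ (alveolar), /ɟ/ (palatal), /ɡ/ (velar), /ɢ/ (uvular).
Nasal: /m/ (bilabial), /ŋ/ (velar), /ɴ/ (uvular).
Gaps, from front to back: bilabial lacks oral stop (/b/); alveolar lacks nasal (/n/); palatal lacks nasal (/ɲ/).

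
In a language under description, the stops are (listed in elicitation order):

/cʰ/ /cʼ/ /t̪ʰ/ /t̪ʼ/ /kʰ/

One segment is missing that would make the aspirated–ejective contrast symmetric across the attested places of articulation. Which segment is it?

dental: aspirated /t̪ʰ/, ejective /t̪ʼ/.
palatal: aspirated /cʰ/, ejective /cʼ/.
velar: aspirated /kʰ/, ejective —.
The velar row has no ejective member, so the gap is the ejective velar stop /kʼ/.

/kʼ/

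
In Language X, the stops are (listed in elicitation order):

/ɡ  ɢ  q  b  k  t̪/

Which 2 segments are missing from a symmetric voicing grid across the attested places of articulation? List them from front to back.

/p/, /d̪/

Voiceless: /t̪/ (dental), /k/ (velar), /q/ (uvular).
Voiced: /b/ (bilabial), /ɡ/ (velar), /ɢ/ (uvular).
Gaps, from front to back: bilabial lacks voiceless (/p/); dental lacks voiced (/d̪/).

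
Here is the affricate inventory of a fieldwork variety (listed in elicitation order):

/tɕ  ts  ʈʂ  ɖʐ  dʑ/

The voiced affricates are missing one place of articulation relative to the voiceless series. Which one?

Voiceless: /ts/ (alveolar), /ʈʂ/ (retroflex), /tɕ/ (alveolo-palatal).
Voiced: /ɖʐ/ (retroflex), /dʑ/ (alveolo-palatal).
Every place of articulation has a voiced member except alveolar, where /dz/ would be expected.

alveolar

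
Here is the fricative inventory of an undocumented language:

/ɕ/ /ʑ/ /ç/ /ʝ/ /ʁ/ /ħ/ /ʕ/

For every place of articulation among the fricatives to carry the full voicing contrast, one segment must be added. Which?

Voiceless: /ɕ/ (alveolo-palatal), /ç/ (palatal), /ħ/ (pharyngeal).
Voiced: /ʑ/ (alveolo-palatal), /ʝ/ (palatal), /ʁ/ (uvular), /ʕ/ (pharyngeal).
The uvular row has no voiceless member, so the gap is the voiceless uvular fricative /χ/.

/χ/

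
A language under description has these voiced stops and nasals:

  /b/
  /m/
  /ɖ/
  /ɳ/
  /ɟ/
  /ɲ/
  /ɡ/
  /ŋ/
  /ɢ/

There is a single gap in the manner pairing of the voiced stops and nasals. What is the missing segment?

/ɴ/

Oral stop: /b/ (bilabial), /ɖ/ (retroflex), /ɟ/ (palatal), /ɡ/ (velar), /ɢ/ (uvular).
Nasal: /m/ (bilabial), /ɳ/ (retroflex), /ɲ/ (palatal), /ŋ/ (velar).
The uvular row has no nasal member, so the gap is the uvular nasal /ɴ/.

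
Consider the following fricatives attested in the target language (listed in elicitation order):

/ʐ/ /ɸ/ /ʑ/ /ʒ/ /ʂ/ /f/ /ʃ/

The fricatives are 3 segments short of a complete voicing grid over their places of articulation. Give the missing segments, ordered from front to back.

/β/, /v/, /ɕ/

place of articulation  voiceless  voiced  
bilabial          ɸ         —       
labiodental       f         —       
postalveolar      ʃ         ʒ       
retroflex         ʂ         ʐ       
alveolo-palatal   —         ʑ       
Gaps, from front to back: bilabial lacks voiced (/β/); labiodental lacks voiced (/v/); alveolo-palatal lacks voiceless (/ɕ/).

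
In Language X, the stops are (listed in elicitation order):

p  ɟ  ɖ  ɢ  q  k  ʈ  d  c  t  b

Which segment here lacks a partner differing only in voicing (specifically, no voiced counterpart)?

/k/

Bilabial: /p/ ~ /b/
Alveolar: /t/ ~ /d/
Retroflex: /ʈ/ ~ /ɖ/
Palatal: /c/ ~ /ɟ/
Uvular: /q/ ~ /ɢ/
Velar: only /k/ (voiceless); no voiced partner.
So /k/ is the unpaired segment.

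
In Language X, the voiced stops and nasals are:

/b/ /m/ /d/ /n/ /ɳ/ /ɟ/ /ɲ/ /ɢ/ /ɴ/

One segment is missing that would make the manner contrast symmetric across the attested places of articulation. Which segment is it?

/ɖ/

place of articulation  oral stop  nasal   
bilabial          b         m       
alveolar          d         n       
retroflex         —         ɳ       
palatal           ɟ         ɲ       
uvular            ɢ         ɴ       
The retroflex row has no oral stop member, so the gap is the retroflex oral stop /ɖ/.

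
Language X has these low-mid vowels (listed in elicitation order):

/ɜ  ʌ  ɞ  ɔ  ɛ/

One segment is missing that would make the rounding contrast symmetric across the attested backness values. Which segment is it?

/œ/

Unrounded: /ɛ/ (front), /ɜ/ (central), /ʌ/ (back).
Rounded: /ɞ/ (central), /ɔ/ (back).
The front row has no rounded member, so the gap is the front rounded vowel /œ/.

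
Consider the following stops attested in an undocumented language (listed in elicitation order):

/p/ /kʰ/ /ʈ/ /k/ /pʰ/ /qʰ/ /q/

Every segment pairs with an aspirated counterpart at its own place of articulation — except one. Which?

/ʈ/

Bilabial: /p/ ~ /pʰ/
Velar: /k/ ~ /kʰ/
Uvular: /q/ ~ /qʰ/
Retroflex: only /ʈ/ (plain); no aspirated partner.
So /ʈ/ is the unpaired segment.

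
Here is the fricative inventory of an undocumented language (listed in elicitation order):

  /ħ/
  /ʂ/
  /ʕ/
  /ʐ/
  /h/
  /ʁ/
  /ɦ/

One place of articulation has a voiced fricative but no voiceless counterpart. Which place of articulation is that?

retroflex: voiceless /ʂ/, voiced /ʐ/.
uvular: voiceless —, voiced /ʁ/.
pharyngeal: voiceless /ħ/, voiced /ʕ/.
glottal: voiceless /h/, voiced /ɦ/.
Every place of articulation has a voiceless member except uvular, where /χ/ would be expected.

uvular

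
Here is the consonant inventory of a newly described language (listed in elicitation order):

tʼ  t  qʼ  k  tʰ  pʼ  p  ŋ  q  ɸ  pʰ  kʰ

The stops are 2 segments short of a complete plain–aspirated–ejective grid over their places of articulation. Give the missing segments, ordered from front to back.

/kʼ/, /qʰ/

Plain: /p/ (bilabial), /t/ (alveolar), /k/ (velar), /q/ (uvular).
Aspirated: /pʰ/ (bilabial), /tʰ/ (alveolar), /kʰ/ (velar).
Ejective: /pʼ/ (bilabial), /tʼ/ (alveolar), /qʼ/ (uvular).
Gaps, from front to back: velar lacks ejective (/kʼ/); uvular lacks aspirated (/qʰ/).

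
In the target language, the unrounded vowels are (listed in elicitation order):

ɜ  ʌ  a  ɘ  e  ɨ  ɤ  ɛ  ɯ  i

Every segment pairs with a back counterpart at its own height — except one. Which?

/a/

High: /i/ ~ /ɨ/ ~ /ɯ/
High-mid: /e/ ~ /ɘ/ ~ /ɤ/
Low-mid: /ɛ/ ~ /ɜ/ ~ /ʌ/
Low: only /a/ (front); no back partner.
So /a/ is the unpaired segment.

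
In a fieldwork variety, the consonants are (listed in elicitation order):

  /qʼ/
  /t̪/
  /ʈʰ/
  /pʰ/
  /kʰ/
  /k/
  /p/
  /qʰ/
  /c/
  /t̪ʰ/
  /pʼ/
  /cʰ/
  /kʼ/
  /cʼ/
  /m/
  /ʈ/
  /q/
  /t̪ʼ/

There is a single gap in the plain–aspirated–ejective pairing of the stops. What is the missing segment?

/ʈʼ/

bilabial: plain /p/, aspirated /pʰ/, ejective /pʼ/.
dental: plain /t̪/, aspirated /t̪ʰ/, ejective /t̪ʼ/.
retroflex: plain /ʈ/, aspirated /ʈʰ/, ejective —.
palatal: plain /c/, aspirated /cʰ/, ejective /cʼ/.
velar: plain /k/, aspirated /kʰ/, ejective /kʼ/.
uvular: plain /q/, aspirated /qʰ/, ejective /qʼ/.
The retroflex row has no ejective member, so the gap is the ejective retroflex stop /ʈʼ/.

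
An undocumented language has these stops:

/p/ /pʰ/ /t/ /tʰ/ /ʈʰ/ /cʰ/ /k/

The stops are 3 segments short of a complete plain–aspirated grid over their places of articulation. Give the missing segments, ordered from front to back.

/ʈ/, /c/, /kʰ/

Plain: /p/ (bilabial), /t/ (alveolar), /k/ (velar).
Aspirated: /pʰ/ (bilabial), /tʰ/ (alveolar), /ʈʰ/ (retroflex), /cʰ/ (palatal).
Gaps, from front to back: retroflex lacks plain (/ʈ/); palatal lacks plain (/c/); velar lacks aspirated (/kʰ/).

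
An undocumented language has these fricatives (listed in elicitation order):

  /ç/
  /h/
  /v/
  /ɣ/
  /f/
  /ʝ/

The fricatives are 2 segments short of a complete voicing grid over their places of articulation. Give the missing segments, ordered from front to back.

place of articulation  voiceless  voiced  
labiodental       f         v       
palatal           ç         ʝ       
velar             —         ɣ       
glottal           h         —       
Gaps, from front to back: velar lacks voiceless (/x/); glottal lacks voiced (/ɦ/).

/x/, /ɦ/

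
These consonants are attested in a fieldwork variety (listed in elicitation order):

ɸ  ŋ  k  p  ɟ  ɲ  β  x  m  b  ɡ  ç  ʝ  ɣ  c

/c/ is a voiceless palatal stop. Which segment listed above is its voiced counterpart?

/ɟ/

The voiced counterpart is a voiced palatal stop — in this inventory, /ɟ/.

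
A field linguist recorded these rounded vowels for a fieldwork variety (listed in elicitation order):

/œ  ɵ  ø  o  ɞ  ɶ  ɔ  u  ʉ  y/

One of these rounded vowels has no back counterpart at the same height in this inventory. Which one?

/ɶ/

High: /y/ ~ /ʉ/ ~ /u/
High-mid: /ø/ ~ /ɵ/ ~ /o/
Low-mid: /œ/ ~ /ɞ/ ~ /ɔ/
Low: only /ɶ/ (front); no back partner.
So /ɶ/ is the unpaired segment.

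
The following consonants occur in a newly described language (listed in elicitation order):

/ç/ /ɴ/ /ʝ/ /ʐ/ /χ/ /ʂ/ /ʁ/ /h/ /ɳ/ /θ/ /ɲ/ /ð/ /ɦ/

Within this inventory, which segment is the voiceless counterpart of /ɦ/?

/h/

/ɦ/ is a voiced glottal fricative.
The voiceless counterpart is a voiceless glottal fricative — in this inventory, /h/.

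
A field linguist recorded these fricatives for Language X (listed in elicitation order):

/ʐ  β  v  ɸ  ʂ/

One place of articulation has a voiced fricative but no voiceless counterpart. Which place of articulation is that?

labiodental

bilabial: voiceless /ɸ/, voiced /β/.
labiodental: voiceless —, voiced /v/.
retroflex: voiceless /ʂ/, voiced /ʐ/.
Every place of articulation has a voiceless member except labiodental, where /f/ would be expected.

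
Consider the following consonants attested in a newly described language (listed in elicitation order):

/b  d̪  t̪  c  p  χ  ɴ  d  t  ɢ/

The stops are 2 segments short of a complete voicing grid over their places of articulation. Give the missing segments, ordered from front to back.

place of articulation  voiceless  voiced  
bilabial          p         b       
dental            t̪        d̪      
alveolar          t         d       
palatal           c         —       
uvular            —         ɢ       
Gaps, from front to back: palatal lacks voiced (/ɟ/); uvular lacks voiceless (/q/).

/ɟ/, /q/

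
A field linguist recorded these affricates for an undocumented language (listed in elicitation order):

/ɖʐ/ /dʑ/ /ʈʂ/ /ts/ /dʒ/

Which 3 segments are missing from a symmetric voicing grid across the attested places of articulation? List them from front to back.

/dz/, /tʃ/, /tɕ/

alveolar: voiceless /ts/, voiced —.
postalveolar: voiceless —, voiced /dʒ/.
retroflex: voiceless /ʈʂ/, voiced /ɖʐ/.
alveolo-palatal: voiceless —, voiced /dʑ/.
Gaps, from front to back: alveolar lacks voiced (/dz/); postalveolar lacks voiceless (/tʃ/); alveolo-palatal lacks voiceless (/tɕ/).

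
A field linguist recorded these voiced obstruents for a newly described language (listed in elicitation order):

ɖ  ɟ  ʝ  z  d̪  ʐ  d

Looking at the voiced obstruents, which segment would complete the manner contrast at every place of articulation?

dental: stop /d̪/, fricative —.
alveolar: stop /d/, fricative /z/.
retroflex: stop /ɖ/, fricative /ʐ/.
palatal: stop /ɟ/, fricative /ʝ/.
The dental row has no fricative member, so the gap is the dental fricative /ð/.

/ð/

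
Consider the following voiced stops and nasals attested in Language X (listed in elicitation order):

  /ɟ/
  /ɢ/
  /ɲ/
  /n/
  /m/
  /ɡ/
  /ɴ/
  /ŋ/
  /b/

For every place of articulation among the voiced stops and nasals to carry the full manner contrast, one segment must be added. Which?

Oral stop: /b/ (bilabial), /ɟ/ (palatal), /ɡ/ (velar), /ɢ/ (uvular).
Nasal: /m/ (bilabial), /n/ (alveolar), /ɲ/ (palatal), /ŋ/ (velar), /ɴ/ (uvular).
The alveolar row has no oral stop member, so the gap is the alveolar oral stop /d/.

/d/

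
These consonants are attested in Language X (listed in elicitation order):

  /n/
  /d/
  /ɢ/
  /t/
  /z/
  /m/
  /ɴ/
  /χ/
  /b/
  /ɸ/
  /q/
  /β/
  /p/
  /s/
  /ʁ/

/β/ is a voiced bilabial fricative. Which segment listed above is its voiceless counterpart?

/ɸ/

The voiceless counterpart is a voiceless bilabial fricative — in this inventory, /ɸ/.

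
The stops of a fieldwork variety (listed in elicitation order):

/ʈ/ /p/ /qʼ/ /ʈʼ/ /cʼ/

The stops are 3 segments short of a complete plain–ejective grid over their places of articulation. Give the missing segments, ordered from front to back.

Plain: /p/ (bilabial), /ʈ/ (retroflex).
Ejective: /ʈʼ/ (retroflex), /cʼ/ (palatal), /qʼ/ (uvular).
Gaps, from front to back: bilabial lacks ejective (/pʼ/); palatal lacks plain (/c/); uvular lacks plain (/q/).

/pʼ/, /c/, /q/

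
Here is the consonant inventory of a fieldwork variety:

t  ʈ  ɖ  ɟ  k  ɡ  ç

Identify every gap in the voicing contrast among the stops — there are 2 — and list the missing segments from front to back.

Voiceless: /t/ (alveolar), /ʈ/ (retroflex), /k/ (velar).
Voiced: /ɖ/ (retroflex), /ɟ/ (palatal), /ɡ/ (velar).
Gaps, from front to back: alveolar lacks voiced (/d/); palatal lacks voiceless (/c/).

/d/, /c/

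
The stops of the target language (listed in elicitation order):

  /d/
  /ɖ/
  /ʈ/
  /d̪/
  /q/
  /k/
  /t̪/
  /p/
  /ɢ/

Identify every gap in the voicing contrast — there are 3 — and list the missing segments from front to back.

place of articulation  voiceless  voiced  
bilabial          p         —       
dental            t̪        d̪      
alveolar          —         d       
retroflex         ʈ         ɖ       
velar             k         —       
uvular            q         ɢ       
Gaps, from front to back: bilabial lacks voiced (/b/); alveolar lacks voiceless (/t/); velar lacks voiced (/ɡ/).

/b/, /t/, /ɡ/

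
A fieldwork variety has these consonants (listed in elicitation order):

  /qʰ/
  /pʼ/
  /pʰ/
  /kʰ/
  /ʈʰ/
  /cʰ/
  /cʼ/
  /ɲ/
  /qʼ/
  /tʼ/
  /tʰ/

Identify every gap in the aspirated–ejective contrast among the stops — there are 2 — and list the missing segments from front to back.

/ʈʼ/, /kʼ/

bilabial: aspirated /pʰ/, ejective /pʼ/.
alveolar: aspirated /tʰ/, ejective /tʼ/.
retroflex: aspirated /ʈʰ/, ejective —.
palatal: aspirated /cʰ/, ejective /cʼ/.
velar: aspirated /kʰ/, ejective —.
uvular: aspirated /qʰ/, ejective /qʼ/.
Gaps, from front to back: retroflex lacks ejective (/ʈʼ/); velar lacks ejective (/kʼ/).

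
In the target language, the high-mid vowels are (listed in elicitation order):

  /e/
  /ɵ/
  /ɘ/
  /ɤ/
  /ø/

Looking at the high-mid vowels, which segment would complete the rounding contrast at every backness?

/o/

front: unrounded /e/, rounded /ø/.
central: unrounded /ɘ/, rounded /ɵ/.
back: unrounded /ɤ/, rounded —.
The back row has no rounded member, so the gap is the back rounded vowel /o/.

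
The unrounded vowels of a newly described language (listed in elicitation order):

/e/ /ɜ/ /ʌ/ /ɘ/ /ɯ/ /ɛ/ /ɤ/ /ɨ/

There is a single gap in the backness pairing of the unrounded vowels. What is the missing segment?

Front: /e/ (high-mid), /ɛ/ (low-mid).
Central: /ɨ/ (high), /ɘ/ (high-mid), /ɜ/ (low-mid).
Back: /ɯ/ (high), /ɤ/ (high-mid), /ʌ/ (low-mid).
The high row has no front member, so the gap is the high front unrounded vowel /i/.

/i/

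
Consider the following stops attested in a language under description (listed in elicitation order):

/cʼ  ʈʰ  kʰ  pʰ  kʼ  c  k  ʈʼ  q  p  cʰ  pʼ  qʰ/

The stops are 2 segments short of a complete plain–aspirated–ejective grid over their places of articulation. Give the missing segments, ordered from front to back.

bilabial: plain /p/, aspirated /pʰ/, ejective /pʼ/.
retroflex: plain —, aspirated /ʈʰ/, ejective /ʈʼ/.
palatal: plain /c/, aspirated /cʰ/, ejective /cʼ/.
velar: plain /k/, aspirated /kʰ/, ejective /kʼ/.
uvular: plain /q/, aspirated /qʰ/, ejective —.
Gaps, from front to back: retroflex lacks plain (/ʈ/); uvular lacks ejective (/qʼ/).

/ʈ/, /qʼ/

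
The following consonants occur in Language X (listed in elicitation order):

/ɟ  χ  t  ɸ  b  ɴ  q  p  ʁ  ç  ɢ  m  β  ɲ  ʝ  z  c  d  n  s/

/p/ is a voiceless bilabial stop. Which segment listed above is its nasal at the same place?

/m/

The nasal at the same place is a bilabial nasal — in this inventory, /m/.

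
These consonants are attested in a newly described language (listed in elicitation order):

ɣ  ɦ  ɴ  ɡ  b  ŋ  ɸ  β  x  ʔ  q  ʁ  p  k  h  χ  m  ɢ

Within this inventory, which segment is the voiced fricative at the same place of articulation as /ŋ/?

/ŋ/ is a velar nasal.
The voiced fricative at the same place is a voiced velar fricative — in this inventory, /ɣ/.

/ɣ/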